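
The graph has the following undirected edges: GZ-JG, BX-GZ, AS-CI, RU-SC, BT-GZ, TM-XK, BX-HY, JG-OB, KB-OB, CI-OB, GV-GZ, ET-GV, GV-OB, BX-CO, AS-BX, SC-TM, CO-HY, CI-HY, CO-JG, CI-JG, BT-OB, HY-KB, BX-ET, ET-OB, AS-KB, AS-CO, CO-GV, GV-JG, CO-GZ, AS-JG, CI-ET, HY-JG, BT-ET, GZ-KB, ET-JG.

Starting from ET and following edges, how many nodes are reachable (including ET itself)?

12

BFS from ET visits: ET, BT, BX, CI, GV, JG, OB, GZ, AS, CO, HY, KB
Reachable nodes: 12 of 16 total.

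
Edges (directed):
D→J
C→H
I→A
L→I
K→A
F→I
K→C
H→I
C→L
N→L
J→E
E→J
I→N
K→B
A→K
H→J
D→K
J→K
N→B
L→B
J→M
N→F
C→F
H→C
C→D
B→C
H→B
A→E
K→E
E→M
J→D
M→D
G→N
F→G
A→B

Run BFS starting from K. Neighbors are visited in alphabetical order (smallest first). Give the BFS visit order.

Visit K; enqueue A, B, C, E → queue [A, B, C, E]
Visit A → queue [B, C, E]
Visit B → queue [C, E]
Visit C; enqueue D, F, H, L → queue [E, D, F, H, L]
Visit E; enqueue J, M → queue [D, F, H, L, J, M]
Visit D → queue [F, H, L, J, M]
Visit F; enqueue G, I → queue [H, L, J, M, G, I]
Visit H → queue [L, J, M, G, I]
Visit L → queue [J, M, G, I]
Visit J → queue [M, G, I]
Visit M → queue [G, I]
Visit G; enqueue N → queue [I, N]
Visit I → queue [N]
Visit N → queue []

K -> A -> B -> C -> E -> D -> F -> H -> L -> J -> M -> G -> I -> N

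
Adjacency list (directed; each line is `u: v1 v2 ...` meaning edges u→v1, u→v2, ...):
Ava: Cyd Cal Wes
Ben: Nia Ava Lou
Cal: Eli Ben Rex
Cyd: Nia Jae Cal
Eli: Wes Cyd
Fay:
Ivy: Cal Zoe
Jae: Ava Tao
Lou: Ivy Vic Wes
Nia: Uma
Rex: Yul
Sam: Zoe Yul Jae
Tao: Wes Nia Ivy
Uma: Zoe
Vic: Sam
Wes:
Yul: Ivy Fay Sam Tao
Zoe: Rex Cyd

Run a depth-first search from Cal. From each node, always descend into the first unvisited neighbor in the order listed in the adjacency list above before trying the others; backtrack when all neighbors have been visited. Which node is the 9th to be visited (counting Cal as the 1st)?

Visit Cal
Cal → Eli
Eli → Wes
Eli → Cyd
Cyd → Nia
Nia → Uma
Uma → Zoe
Zoe → Rex
Rex → Yul
Yul → Ivy
Yul → Fay
Yul → Sam
Sam → Jae
Jae → Ava
Jae → Tao
Cal → Ben
Ben → Lou
Lou → Vic

Visit order: Cal, Eli, Wes, Cyd, Nia, Uma, Zoe, Rex, Yul, Ivy, Fay, Sam, Jae, Ava, Tao, Ben, Lou, Vic

Yul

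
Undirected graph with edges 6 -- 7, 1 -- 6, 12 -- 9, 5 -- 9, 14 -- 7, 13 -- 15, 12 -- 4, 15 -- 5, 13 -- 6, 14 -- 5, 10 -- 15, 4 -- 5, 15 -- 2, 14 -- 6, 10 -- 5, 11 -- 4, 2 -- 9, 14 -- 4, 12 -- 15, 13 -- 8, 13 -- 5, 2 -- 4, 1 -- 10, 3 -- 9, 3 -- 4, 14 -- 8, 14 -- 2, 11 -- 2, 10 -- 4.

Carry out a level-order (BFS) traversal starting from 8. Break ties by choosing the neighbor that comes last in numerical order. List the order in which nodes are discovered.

Visit 8; enqueue 14, 13 → queue [14, 13]
Visit 14; enqueue 7, 6, 5, 4, 2 → queue [13, 7, 6, 5, 4, 2]
Visit 13; enqueue 15 → queue [7, 6, 5, 4, 2, 15]
Visit 7 → queue [6, 5, 4, 2, 15]
Visit 6; enqueue 1 → queue [5, 4, 2, 15, 1]
Visit 5; enqueue 10, 9 → queue [4, 2, 15, 1, 10, 9]
Visit 4; enqueue 12, 11, 3 → queue [2, 15, 1, 10, 9, 12, 11, 3]
Visit 2 → queue [15, 1, 10, 9, 12, 11, 3]
Visit 15 → queue [1, 10, 9, 12, 11, 3]
Visit 1 → queue [10, 9, 12, 11, 3]
Visit 10 → queue [9, 12, 11, 3]
Visit 9 → queue [12, 11, 3]
Visit 12 → queue [11, 3]
Visit 11 → queue [3]
Visit 3 → queue []

8 14 13 7 6 5 4 2 15 1 10 9 12 11 3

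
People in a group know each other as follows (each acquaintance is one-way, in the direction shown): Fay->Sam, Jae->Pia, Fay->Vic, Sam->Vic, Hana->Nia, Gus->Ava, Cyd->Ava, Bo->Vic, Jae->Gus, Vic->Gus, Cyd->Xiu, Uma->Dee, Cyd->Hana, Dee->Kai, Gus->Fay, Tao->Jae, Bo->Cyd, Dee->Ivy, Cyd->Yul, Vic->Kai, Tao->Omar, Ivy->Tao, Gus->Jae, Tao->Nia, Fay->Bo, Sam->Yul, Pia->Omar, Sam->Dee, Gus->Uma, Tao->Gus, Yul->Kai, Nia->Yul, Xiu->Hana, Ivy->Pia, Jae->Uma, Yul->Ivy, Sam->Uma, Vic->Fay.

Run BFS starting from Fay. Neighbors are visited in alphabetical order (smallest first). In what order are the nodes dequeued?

Fay → Bo → Sam → Vic → Cyd → Dee → Uma → Yul → Gus → Kai → Ava → Hana → Xiu → Ivy → Jae → Nia → Pia → Tao → Omar

Visit Fay; enqueue Bo, Sam, Vic → queue [Bo, Sam, Vic]
Visit Bo; enqueue Cyd → queue [Sam, Vic, Cyd]
Visit Sam; enqueue Dee, Uma, Yul → queue [Vic, Cyd, Dee, Uma, Yul]
Visit Vic; enqueue Gus, Kai → queue [Cyd, Dee, Uma, Yul, Gus, Kai]
Visit Cyd; enqueue Ava, Hana, Xiu → queue [Dee, Uma, Yul, Gus, Kai, Ava, Hana, Xiu]
Visit Dee; enqueue Ivy → queue [Uma, Yul, Gus, Kai, Ava, Hana, Xiu, Ivy]
Visit Uma → queue [Yul, Gus, Kai, Ava, Hana, Xiu, Ivy]
Visit Yul → queue [Gus, Kai, Ava, Hana, Xiu, Ivy]
Visit Gus; enqueue Jae → queue [Kai, Ava, Hana, Xiu, Ivy, Jae]
Visit Kai → queue [Ava, Hana, Xiu, Ivy, Jae]
Visit Ava → queue [Hana, Xiu, Ivy, Jae]
Visit Hana; enqueue Nia → queue [Xiu, Ivy, Jae, Nia]
Visit Xiu → queue [Ivy, Jae, Nia]
Visit Ivy; enqueue Pia, Tao → queue [Jae, Nia, Pia, Tao]
Visit Jae → queue [Nia, Pia, Tao]
Visit Nia → queue [Pia, Tao]
Visit Pia; enqueue Omar → queue [Tao, Omar]
Visit Tao → queue [Omar]
Visit Omar → queue []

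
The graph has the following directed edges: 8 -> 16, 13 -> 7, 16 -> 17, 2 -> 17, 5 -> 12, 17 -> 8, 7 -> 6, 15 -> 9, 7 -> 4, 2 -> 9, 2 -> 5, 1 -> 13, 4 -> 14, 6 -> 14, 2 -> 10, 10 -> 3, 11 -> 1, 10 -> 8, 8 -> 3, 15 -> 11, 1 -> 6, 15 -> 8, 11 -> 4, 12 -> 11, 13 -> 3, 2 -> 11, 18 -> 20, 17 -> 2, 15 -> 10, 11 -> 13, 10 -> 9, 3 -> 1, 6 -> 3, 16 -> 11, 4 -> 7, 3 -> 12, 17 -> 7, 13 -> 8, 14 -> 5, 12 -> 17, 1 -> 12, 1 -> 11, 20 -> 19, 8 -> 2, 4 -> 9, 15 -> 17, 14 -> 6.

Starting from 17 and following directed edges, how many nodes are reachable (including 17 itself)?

BFS from 17 visits: 17, 2, 7, 8, 5, 9, 10, 11, 4, 6, 3, 16, 12, 1, 13, 14
Reachable nodes: 16 of 20 total.

16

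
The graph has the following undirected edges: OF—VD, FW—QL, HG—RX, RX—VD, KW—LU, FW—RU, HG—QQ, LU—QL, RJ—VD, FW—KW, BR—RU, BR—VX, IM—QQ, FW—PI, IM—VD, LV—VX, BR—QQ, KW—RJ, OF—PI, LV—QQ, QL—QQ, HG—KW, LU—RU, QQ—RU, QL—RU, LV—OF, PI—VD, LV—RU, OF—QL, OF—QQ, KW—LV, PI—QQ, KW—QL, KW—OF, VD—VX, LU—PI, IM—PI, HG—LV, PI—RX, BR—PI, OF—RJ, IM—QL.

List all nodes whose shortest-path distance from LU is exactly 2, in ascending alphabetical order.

Level 0: LU
Level 1: KW, PI, QL, RU
Level 2: BR, FW, HG, IM, LV, OF, QQ, RJ, RX, VD
Level 3: VX

BR, FW, HG, IM, LV, OF, QQ, RJ, RX, VD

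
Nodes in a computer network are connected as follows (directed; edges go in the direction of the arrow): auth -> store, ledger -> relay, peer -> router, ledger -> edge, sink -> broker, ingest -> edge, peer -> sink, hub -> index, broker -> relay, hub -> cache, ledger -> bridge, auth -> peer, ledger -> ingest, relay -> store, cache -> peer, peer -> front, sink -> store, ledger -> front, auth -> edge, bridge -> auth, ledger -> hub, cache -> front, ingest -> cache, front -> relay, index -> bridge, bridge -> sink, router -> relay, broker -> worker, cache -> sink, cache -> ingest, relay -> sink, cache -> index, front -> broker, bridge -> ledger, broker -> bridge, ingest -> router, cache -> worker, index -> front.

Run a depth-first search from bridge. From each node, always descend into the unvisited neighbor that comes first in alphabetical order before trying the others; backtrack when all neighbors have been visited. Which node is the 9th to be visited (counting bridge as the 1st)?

store

Visit bridge
bridge → auth
auth → edge
auth → peer
peer → front
front → broker
broker → relay
relay → sink
sink → store
broker → worker
peer → router
bridge → ledger
ledger → hub
hub → cache
cache → index
cache → ingest

Visit order: bridge, auth, edge, peer, front, broker, relay, sink, store, worker, router, ledger, hub, cache, index, ingest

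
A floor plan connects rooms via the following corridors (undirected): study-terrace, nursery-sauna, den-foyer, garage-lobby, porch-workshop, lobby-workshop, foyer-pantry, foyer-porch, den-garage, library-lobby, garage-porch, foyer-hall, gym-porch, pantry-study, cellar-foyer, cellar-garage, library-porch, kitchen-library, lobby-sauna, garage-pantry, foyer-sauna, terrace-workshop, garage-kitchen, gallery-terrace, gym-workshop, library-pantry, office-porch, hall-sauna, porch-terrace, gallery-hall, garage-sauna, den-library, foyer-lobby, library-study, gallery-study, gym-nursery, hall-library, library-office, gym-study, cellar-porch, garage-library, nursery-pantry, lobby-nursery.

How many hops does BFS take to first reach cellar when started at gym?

2

Level 0: gym
Level 1: nursery, porch, study, workshop
Level 2: cellar, foyer, gallery, garage, library, lobby, office, pantry, sauna, terrace
Level 3: den, hall, kitchen
cellar first appears at level 2.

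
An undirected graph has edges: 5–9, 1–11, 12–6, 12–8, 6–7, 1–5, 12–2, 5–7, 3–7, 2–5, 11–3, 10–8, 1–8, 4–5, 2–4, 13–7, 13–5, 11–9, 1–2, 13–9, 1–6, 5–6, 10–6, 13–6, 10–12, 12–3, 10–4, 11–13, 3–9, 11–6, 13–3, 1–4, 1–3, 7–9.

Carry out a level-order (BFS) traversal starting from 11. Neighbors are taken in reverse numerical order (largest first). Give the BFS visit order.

11, 13, 9, 6, 3, 1, 7, 5, 12, 10, 8, 4, 2

Visit 11; enqueue 13, 9, 6, 3, 1 → queue [13, 9, 6, 3, 1]
Visit 13; enqueue 7, 5 → queue [9, 6, 3, 1, 7, 5]
Visit 9 → queue [6, 3, 1, 7, 5]
Visit 6; enqueue 12, 10 → queue [3, 1, 7, 5, 12, 10]
Visit 3 → queue [1, 7, 5, 12, 10]
Visit 1; enqueue 8, 4, 2 → queue [7, 5, 12, 10, 8, 4, 2]
Visit 7 → queue [5, 12, 10, 8, 4, 2]
Visit 5 → queue [12, 10, 8, 4, 2]
Visit 12 → queue [10, 8, 4, 2]
Visit 10 → queue [8, 4, 2]
Visit 8 → queue [4, 2]
Visit 4 → queue [2]
Visit 2 → queue []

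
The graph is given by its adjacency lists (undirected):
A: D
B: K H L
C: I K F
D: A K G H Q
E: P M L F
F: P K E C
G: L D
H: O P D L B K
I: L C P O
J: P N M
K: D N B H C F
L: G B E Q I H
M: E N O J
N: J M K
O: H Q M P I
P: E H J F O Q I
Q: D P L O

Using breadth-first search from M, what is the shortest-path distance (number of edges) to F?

2

Level 0: M
Level 1: E, J, N, O
Level 2: F, H, I, K, L, P, Q
Level 3: B, C, D, G
Level 4: A
F first appears at level 2.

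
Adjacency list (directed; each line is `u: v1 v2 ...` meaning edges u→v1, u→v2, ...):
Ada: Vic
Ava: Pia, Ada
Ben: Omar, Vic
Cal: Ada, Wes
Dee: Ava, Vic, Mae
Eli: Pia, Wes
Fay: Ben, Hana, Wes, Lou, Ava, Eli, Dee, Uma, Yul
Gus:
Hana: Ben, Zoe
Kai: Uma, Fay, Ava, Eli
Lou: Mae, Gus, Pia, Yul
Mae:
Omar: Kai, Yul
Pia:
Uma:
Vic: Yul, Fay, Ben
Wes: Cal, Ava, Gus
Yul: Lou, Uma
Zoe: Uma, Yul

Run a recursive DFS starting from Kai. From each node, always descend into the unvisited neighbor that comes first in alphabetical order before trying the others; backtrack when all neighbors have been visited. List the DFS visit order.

Visit Kai
Kai → Ava
Ava → Ada
Ada → Vic
Vic → Ben
Ben → Omar
Omar → Yul
Yul → Lou
Lou → Gus
Lou → Mae
Lou → Pia
Yul → Uma
Vic → Fay
Fay → Dee
Fay → Eli
Eli → Wes
Wes → Cal
Fay → Hana
Hana → Zoe

Kai → Ava → Ada → Vic → Ben → Omar → Yul → Lou → Gus → Mae → Pia → Uma → Fay → Dee → Eli → Wes → Cal → Hana → Zoe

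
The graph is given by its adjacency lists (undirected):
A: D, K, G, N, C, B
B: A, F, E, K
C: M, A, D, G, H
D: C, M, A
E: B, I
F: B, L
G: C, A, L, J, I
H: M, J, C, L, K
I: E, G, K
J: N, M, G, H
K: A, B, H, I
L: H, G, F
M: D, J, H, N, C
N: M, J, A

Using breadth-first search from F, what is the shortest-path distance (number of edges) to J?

Level 0: F
Level 1: B, L
Level 2: A, E, G, H, K
Level 3: C, D, I, J, M, N
J first appears at level 3.

3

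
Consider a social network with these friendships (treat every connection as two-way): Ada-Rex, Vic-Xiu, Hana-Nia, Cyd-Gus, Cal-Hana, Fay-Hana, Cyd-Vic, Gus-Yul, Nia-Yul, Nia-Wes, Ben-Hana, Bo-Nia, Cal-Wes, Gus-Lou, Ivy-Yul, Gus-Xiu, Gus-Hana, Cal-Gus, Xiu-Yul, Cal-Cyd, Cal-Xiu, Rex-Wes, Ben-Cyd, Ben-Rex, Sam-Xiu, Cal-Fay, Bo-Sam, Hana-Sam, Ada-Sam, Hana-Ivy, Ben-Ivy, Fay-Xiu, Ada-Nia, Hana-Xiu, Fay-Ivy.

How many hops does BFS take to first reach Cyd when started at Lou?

2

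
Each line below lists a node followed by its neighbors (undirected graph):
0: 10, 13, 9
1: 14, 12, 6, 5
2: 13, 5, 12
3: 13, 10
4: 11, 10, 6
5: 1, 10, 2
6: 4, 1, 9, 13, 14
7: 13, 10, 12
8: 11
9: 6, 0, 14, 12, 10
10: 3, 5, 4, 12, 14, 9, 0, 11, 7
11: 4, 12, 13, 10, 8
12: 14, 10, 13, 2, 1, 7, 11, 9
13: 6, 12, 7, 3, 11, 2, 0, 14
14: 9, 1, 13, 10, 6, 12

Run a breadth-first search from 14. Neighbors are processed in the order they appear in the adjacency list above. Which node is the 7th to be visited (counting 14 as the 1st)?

12

Visit 14; enqueue 9, 1, 13, 10, 6, 12 → queue [9, 1, 13, 10, 6, 12]
Visit 9; enqueue 0 → queue [1, 13, 10, 6, 12, 0]
Visit 1; enqueue 5 → queue [13, 10, 6, 12, 0, 5]
Visit 13; enqueue 7, 3, 11, 2 → queue [10, 6, 12, 0, 5, 7, 3, 11, 2]
Visit 10; enqueue 4 → queue [6, 12, 0, 5, 7, 3, 11, 2, 4]
Visit 6 → queue [12, 0, 5, 7, 3, 11, 2, 4]
Visit 12 → queue [0, 5, 7, 3, 11, 2, 4]
Visit 0 → queue [5, 7, 3, 11, 2, 4]
Visit 5 → queue [7, 3, 11, 2, 4]
Visit 7 → queue [3, 11, 2, 4]
Visit 3 → queue [11, 2, 4]
Visit 11; enqueue 8 → queue [2, 4, 8]
Visit 2 → queue [4, 8]
Visit 4 → queue [8]
Visit 8 → queue []

Visit order: 14, 9, 1, 13, 10, 6, 12, 0, 5, 7, 3, 11, 2, 4, 8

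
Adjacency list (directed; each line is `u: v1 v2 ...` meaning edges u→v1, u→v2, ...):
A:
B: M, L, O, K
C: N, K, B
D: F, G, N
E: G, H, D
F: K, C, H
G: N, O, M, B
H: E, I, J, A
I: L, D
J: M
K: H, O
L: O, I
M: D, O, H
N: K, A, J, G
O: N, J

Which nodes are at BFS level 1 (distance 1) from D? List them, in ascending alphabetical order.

Level 0: D
Level 1: F, G, N
Level 2: A, B, C, H, J, K, M, O
Level 3: E, I, L

F, G, N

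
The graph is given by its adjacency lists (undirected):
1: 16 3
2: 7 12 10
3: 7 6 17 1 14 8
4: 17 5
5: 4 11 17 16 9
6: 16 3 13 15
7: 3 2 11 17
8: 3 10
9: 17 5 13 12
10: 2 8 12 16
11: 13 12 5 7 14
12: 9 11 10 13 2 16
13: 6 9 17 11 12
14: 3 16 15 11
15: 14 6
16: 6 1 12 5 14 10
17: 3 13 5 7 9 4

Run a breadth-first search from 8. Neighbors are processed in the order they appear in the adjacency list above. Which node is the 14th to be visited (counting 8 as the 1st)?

15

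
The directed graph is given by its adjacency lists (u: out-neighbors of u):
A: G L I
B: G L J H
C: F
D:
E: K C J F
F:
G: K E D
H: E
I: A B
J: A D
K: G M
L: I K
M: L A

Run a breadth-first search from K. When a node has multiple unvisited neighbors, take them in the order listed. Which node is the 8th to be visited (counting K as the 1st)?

C

Visit K; enqueue G, M → queue [G, M]
Visit G; enqueue E, D → queue [M, E, D]
Visit M; enqueue L, A → queue [E, D, L, A]
Visit E; enqueue C, J, F → queue [D, L, A, C, J, F]
Visit D → queue [L, A, C, J, F]
Visit L; enqueue I → queue [A, C, J, F, I]
Visit A → queue [C, J, F, I]
Visit C → queue [J, F, I]
Visit J → queue [F, I]
Visit F → queue [I]
Visit I; enqueue B → queue [B]
Visit B; enqueue H → queue [H]
Visit H → queue []

Visit order: K, G, M, E, D, L, A, C, J, F, I, B, H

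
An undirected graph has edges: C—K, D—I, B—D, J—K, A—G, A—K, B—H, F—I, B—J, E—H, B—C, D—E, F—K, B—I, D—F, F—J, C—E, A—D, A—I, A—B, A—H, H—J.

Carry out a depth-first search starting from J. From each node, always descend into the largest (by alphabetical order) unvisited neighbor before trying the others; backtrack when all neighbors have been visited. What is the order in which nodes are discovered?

Visit J
J → K
K → F
F → I
I → D
D → E
E → H
H → B
B → C
B → A
A → G

J K F I D E H B C A G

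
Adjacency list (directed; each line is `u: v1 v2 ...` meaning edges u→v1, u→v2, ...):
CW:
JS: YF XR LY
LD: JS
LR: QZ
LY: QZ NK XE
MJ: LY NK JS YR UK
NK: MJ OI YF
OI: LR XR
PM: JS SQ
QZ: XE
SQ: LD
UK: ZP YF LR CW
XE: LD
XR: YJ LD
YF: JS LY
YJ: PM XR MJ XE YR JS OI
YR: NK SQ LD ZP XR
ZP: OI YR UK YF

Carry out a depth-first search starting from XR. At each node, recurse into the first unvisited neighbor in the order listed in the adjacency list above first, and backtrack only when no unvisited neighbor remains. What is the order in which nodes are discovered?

XR, YJ, PM, JS, YF, LY, QZ, XE, LD, NK, MJ, YR, SQ, ZP, OI, LR, UK, CW

Visit XR
XR → YJ
YJ → PM
PM → JS
JS → YF
YF → LY
LY → QZ
QZ → XE
XE → LD
LY → NK
NK → MJ
MJ → YR
YR → SQ
YR → ZP
ZP → OI
OI → LR
ZP → UK
UK → CW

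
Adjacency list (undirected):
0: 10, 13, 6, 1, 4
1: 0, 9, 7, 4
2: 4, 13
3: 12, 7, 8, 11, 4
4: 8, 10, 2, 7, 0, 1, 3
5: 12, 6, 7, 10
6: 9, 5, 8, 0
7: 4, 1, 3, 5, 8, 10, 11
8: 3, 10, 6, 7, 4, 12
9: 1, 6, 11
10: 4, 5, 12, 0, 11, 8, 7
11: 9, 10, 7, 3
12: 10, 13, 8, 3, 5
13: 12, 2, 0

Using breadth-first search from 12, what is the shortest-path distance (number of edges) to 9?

3

Level 0: 12
Level 1: 3, 5, 8, 10, 13
Level 2: 0, 2, 4, 6, 7, 11
Level 3: 1, 9
9 first appears at level 3.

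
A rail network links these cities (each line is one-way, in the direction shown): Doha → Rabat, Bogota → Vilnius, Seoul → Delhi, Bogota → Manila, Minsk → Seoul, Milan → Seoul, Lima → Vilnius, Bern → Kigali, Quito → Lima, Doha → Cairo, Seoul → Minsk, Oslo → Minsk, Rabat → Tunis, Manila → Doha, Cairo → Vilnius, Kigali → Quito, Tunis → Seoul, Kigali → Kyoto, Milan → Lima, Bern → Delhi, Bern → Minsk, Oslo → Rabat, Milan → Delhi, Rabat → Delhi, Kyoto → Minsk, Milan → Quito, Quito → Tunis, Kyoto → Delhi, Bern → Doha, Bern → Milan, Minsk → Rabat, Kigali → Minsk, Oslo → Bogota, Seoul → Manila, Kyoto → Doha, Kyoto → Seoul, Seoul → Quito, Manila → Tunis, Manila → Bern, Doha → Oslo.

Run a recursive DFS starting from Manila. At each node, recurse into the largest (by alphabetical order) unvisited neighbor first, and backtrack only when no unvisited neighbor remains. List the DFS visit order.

Manila, Tunis, Seoul, Quito, Lima, Vilnius, Minsk, Rabat, Delhi, Doha, Oslo, Bogota, Cairo, Bern, Milan, Kigali, Kyoto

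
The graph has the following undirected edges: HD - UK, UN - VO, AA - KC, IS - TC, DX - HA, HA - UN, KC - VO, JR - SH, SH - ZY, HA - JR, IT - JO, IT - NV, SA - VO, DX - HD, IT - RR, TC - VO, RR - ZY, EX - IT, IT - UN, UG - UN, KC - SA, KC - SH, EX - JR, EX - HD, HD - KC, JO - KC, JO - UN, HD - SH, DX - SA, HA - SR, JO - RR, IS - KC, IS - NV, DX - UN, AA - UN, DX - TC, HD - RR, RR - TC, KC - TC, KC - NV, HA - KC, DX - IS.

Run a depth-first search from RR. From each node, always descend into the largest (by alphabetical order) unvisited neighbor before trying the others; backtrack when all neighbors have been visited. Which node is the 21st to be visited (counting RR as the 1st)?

Visit RR
RR → ZY
ZY → SH
SH → KC
KC → VO
VO → UN
UN → UG
UN → JO
JO → IT
IT → NV
NV → IS
IS → TC
TC → DX
DX → SA
DX → HD
HD → UK
HD → EX
EX → JR
JR → HA
HA → SR
UN → AA

Visit order: RR, ZY, SH, KC, VO, UN, UG, JO, IT, NV, IS, TC, DX, SA, HD, UK, EX, JR, HA, SR, AA

AA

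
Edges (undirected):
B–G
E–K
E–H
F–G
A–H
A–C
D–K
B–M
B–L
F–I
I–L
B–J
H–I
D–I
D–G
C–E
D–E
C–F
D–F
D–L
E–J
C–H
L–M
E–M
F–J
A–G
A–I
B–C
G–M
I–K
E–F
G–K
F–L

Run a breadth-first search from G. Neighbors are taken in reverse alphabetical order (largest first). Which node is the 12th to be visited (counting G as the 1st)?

C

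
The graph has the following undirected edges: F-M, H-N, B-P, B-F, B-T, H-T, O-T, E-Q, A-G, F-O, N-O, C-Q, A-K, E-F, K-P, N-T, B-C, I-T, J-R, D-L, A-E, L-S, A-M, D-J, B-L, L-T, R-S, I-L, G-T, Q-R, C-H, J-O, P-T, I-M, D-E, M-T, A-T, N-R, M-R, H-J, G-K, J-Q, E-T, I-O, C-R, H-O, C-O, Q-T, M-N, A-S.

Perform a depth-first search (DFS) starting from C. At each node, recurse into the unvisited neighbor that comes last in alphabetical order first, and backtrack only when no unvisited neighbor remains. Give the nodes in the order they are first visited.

C, R, S, L, T, Q, J, O, N, M, I, F, E, D, A, K, P, B, G, H

Visit C
C → R
R → S
S → L
L → T
T → Q
Q → J
J → O
O → N
N → M
M → I
M → F
F → E
E → D
E → A
A → K
K → P
P → B
K → G
N → H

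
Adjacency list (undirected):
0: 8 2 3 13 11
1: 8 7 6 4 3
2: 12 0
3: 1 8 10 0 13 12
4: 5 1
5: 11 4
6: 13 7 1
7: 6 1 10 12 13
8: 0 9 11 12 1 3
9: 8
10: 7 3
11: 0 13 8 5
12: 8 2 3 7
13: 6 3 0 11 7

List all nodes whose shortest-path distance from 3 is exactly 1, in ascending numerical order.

Level 0: 3
Level 1: 0, 1, 8, 10, 12, 13
Level 2: 2, 4, 6, 7, 9, 11
Level 3: 5

0, 1, 8, 10, 12, 13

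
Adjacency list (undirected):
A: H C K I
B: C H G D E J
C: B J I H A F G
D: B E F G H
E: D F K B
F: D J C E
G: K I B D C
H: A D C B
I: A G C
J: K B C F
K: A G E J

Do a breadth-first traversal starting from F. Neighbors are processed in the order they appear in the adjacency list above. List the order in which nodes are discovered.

F D J C E B G H K I A

Visit F; enqueue D, J, C, E → queue [D, J, C, E]
Visit D; enqueue B, G, H → queue [J, C, E, B, G, H]
Visit J; enqueue K → queue [C, E, B, G, H, K]
Visit C; enqueue I, A → queue [E, B, G, H, K, I, A]
Visit E → queue [B, G, H, K, I, A]
Visit B → queue [G, H, K, I, A]
Visit G → queue [H, K, I, A]
Visit H → queue [K, I, A]
Visit K → queue [I, A]
Visit I → queue [A]
Visit A → queue []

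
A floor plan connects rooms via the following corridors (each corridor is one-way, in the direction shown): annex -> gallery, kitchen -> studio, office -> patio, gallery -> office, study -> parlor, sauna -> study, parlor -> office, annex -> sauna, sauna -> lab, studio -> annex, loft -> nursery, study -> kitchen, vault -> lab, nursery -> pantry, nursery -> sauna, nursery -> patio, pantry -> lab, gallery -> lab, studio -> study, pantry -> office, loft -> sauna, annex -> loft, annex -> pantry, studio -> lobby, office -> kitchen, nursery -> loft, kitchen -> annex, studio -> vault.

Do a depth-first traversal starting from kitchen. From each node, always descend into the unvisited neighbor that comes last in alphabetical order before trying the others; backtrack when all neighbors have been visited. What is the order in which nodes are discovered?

kitchen, studio, vault, lab, study, parlor, office, patio, lobby, annex, sauna, pantry, loft, nursery, gallery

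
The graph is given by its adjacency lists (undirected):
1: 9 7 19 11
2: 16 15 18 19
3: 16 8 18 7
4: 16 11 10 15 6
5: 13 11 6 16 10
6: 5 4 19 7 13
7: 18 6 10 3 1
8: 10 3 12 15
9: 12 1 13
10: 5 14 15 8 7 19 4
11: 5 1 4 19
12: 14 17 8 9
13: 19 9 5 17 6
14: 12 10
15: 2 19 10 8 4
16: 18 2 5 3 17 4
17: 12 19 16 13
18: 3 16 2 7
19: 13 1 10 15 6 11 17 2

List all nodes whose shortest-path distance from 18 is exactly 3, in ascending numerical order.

9, 11, 12, 13, 14

Level 0: 18
Level 1: 2, 3, 7, 16
Level 2: 1, 4, 5, 6, 8, 10, 15, 17, 19
Level 3: 9, 11, 12, 13, 14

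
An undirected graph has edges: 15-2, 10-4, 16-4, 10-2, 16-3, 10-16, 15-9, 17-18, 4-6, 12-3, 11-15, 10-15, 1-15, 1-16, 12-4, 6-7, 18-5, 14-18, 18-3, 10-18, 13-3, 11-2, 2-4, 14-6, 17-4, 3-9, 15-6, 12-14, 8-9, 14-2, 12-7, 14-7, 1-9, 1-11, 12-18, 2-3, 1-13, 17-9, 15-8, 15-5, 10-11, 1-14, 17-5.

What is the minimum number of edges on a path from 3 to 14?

2

Level 0: 3
Level 1: 2, 9, 12, 13, 16, 18
Level 2: 1, 4, 5, 7, 8, 10, 11, 14, 15, 17
Level 3: 6
14 first appears at level 2.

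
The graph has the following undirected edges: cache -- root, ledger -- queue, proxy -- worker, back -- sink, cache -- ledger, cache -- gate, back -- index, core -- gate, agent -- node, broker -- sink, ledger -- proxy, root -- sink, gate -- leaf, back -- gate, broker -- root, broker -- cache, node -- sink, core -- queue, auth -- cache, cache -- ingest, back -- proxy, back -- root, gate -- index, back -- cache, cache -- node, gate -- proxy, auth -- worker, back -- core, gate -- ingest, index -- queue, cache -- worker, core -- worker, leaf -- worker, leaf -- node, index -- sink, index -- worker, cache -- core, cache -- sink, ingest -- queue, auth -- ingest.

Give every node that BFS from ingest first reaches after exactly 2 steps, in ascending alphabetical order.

back, broker, core, index, leaf, ledger, node, proxy, root, sink, worker

Level 0: ingest
Level 1: auth, cache, gate, queue
Level 2: back, broker, core, index, leaf, ledger, node, proxy, root, sink, worker
Level 3: agent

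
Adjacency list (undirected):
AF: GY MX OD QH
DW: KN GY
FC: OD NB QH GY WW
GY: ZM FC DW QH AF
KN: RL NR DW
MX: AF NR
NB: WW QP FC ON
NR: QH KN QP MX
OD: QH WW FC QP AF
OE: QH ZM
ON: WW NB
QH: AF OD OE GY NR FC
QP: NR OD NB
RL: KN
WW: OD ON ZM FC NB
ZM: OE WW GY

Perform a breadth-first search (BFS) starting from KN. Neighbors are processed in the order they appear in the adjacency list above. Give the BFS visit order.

Visit KN; enqueue RL, NR, DW → queue [RL, NR, DW]
Visit RL → queue [NR, DW]
Visit NR; enqueue QH, QP, MX → queue [DW, QH, QP, MX]
Visit DW; enqueue GY → queue [QH, QP, MX, GY]
Visit QH; enqueue AF, OD, OE, FC → queue [QP, MX, GY, AF, OD, OE, FC]
Visit QP; enqueue NB → queue [MX, GY, AF, OD, OE, FC, NB]
Visit MX → queue [GY, AF, OD, OE, FC, NB]
Visit GY; enqueue ZM → queue [AF, OD, OE, FC, NB, ZM]
Visit AF → queue [OD, OE, FC, NB, ZM]
Visit OD; enqueue WW → queue [OE, FC, NB, ZM, WW]
Visit OE → queue [FC, NB, ZM, WW]
Visit FC → queue [NB, ZM, WW]
Visit NB; enqueue ON → queue [ZM, WW, ON]
Visit ZM → queue [WW, ON]
Visit WW → queue [ON]
Visit ON → queue []

KN -> RL -> NR -> DW -> QH -> QP -> MX -> GY -> AF -> OD -> OE -> FC -> NB -> ZM -> WW -> ON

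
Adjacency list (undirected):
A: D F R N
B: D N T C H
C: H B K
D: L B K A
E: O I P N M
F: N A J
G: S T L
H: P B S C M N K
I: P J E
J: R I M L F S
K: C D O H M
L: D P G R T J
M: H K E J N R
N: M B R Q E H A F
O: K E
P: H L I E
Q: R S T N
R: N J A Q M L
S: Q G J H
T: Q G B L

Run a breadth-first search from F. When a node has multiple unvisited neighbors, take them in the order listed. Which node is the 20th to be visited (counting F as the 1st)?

G

Visit F; enqueue N, A, J → queue [N, A, J]
Visit N; enqueue M, B, R, Q, E, H → queue [A, J, M, B, R, Q, E, H]
Visit A; enqueue D → queue [J, M, B, R, Q, E, H, D]
Visit J; enqueue I, L, S → queue [M, B, R, Q, E, H, D, I, L, S]
Visit M; enqueue K → queue [B, R, Q, E, H, D, I, L, S, K]
Visit B; enqueue T, C → queue [R, Q, E, H, D, I, L, S, K, T, C]
Visit R → queue [Q, E, H, D, I, L, S, K, T, C]
Visit Q → queue [E, H, D, I, L, S, K, T, C]
Visit E; enqueue O, P → queue [H, D, I, L, S, K, T, C, O, P]
Visit H → queue [D, I, L, S, K, T, C, O, P]
Visit D → queue [I, L, S, K, T, C, O, P]
Visit I → queue [L, S, K, T, C, O, P]
Visit L; enqueue G → queue [S, K, T, C, O, P, G]
Visit S → queue [K, T, C, O, P, G]
Visit K → queue [T, C, O, P, G]
Visit T → queue [C, O, P, G]
Visit C → queue [O, P, G]
Visit O → queue [P, G]
Visit P → queue [G]
Visit G → queue []

Visit order: F, N, A, J, M, B, R, Q, E, H, D, I, L, S, K, T, C, O, P, G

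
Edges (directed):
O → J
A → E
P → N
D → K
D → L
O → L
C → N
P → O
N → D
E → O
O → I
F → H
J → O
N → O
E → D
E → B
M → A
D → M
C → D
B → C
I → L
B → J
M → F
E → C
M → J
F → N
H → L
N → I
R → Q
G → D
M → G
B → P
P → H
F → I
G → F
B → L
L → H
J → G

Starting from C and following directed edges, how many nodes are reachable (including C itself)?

16

BFS from C visits: C, D, N, K, L, M, I, O, H, A, F, G, J, E, B, P
Reachable nodes: 16 of 18 total.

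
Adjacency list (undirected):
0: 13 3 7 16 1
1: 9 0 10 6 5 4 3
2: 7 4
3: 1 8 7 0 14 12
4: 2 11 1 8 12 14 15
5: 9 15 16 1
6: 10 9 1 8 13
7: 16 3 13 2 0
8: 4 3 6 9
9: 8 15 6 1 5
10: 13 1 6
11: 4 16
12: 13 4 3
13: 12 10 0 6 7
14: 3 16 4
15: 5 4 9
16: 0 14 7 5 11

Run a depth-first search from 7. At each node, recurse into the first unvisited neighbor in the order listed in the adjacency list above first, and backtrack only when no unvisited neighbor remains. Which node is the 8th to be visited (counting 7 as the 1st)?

Visit 7
7 → 16
16 → 0
0 → 13
13 → 12
12 → 4
4 → 2
4 → 11
4 → 1
1 → 9
9 → 8
8 → 3
3 → 14
8 → 6
6 → 10
9 → 15
15 → 5

Visit order: 7, 16, 0, 13, 12, 4, 2, 11, 1, 9, 8, 3, 14, 6, 10, 15, 5

11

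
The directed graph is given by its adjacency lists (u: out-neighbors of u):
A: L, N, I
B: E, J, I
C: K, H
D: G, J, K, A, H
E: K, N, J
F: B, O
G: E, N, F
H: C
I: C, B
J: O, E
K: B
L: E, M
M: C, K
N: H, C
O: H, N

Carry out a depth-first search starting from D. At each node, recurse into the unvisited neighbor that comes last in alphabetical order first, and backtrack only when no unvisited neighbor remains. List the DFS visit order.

Visit D
D → K
K → B
B → J
J → O
O → N
N → H
H → C
J → E
B → I
D → G
G → F
D → A
A → L
L → M

D K B J O N H C E I G F A L M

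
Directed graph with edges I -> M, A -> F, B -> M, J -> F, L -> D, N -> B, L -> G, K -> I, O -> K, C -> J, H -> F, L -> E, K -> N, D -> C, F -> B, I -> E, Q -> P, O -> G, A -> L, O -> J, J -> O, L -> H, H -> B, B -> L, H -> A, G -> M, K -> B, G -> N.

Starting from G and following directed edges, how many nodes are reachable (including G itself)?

15

BFS from G visits: G, N, M, B, L, H, E, D, F, A, C, J, O, K, I
Reachable nodes: 15 of 17 total.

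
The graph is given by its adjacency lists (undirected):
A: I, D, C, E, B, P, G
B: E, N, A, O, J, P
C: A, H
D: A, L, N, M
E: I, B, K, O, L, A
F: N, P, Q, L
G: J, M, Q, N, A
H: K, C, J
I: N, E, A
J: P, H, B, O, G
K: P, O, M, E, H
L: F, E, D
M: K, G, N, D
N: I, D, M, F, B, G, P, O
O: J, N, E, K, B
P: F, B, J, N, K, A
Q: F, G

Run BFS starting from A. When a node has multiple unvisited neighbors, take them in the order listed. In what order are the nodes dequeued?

A, I, D, C, E, B, P, G, N, L, M, H, K, O, J, F, Q

Visit A; enqueue I, D, C, E, B, P, G → queue [I, D, C, E, B, P, G]
Visit I; enqueue N → queue [D, C, E, B, P, G, N]
Visit D; enqueue L, M → queue [C, E, B, P, G, N, L, M]
Visit C; enqueue H → queue [E, B, P, G, N, L, M, H]
Visit E; enqueue K, O → queue [B, P, G, N, L, M, H, K, O]
Visit B; enqueue J → queue [P, G, N, L, M, H, K, O, J]
Visit P; enqueue F → queue [G, N, L, M, H, K, O, J, F]
Visit G; enqueue Q → queue [N, L, M, H, K, O, J, F, Q]
Visit N → queue [L, M, H, K, O, J, F, Q]
Visit L → queue [M, H, K, O, J, F, Q]
Visit M → queue [H, K, O, J, F, Q]
Visit H → queue [K, O, J, F, Q]
Visit K → queue [O, J, F, Q]
Visit O → queue [J, F, Q]
Visit J → queue [F, Q]
Visit F → queue [Q]
Visit Q → queue []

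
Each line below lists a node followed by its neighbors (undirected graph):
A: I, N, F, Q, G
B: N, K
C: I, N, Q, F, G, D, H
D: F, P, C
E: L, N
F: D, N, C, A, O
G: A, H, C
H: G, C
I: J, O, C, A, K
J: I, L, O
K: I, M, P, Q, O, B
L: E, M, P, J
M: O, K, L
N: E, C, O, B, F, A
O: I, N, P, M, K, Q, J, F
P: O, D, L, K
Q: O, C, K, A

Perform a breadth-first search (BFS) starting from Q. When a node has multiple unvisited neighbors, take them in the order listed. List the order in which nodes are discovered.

Visit Q; enqueue O, C, K, A → queue [O, C, K, A]
Visit O; enqueue I, N, P, M, J, F → queue [C, K, A, I, N, P, M, J, F]
Visit C; enqueue G, D, H → queue [K, A, I, N, P, M, J, F, G, D, H]
Visit K; enqueue B → queue [A, I, N, P, M, J, F, G, D, H, B]
Visit A → queue [I, N, P, M, J, F, G, D, H, B]
Visit I → queue [N, P, M, J, F, G, D, H, B]
Visit N; enqueue E → queue [P, M, J, F, G, D, H, B, E]
Visit P; enqueue L → queue [M, J, F, G, D, H, B, E, L]
Visit M → queue [J, F, G, D, H, B, E, L]
Visit J → queue [F, G, D, H, B, E, L]
Visit F → queue [G, D, H, B, E, L]
Visit G → queue [D, H, B, E, L]
Visit D → queue [H, B, E, L]
Visit H → queue [B, E, L]
Visit B → queue [E, L]
Visit E → queue [L]
Visit L → queue []

Q, O, C, K, A, I, N, P, M, J, F, G, D, H, B, E, L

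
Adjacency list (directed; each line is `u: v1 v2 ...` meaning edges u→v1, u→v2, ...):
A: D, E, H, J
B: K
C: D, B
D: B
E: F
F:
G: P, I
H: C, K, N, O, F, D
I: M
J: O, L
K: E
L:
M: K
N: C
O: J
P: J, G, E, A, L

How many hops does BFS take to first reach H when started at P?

2

Level 0: P
Level 1: A, E, G, J, L
Level 2: D, F, H, I, O
Level 3: B, C, K, M, N
H first appears at level 2.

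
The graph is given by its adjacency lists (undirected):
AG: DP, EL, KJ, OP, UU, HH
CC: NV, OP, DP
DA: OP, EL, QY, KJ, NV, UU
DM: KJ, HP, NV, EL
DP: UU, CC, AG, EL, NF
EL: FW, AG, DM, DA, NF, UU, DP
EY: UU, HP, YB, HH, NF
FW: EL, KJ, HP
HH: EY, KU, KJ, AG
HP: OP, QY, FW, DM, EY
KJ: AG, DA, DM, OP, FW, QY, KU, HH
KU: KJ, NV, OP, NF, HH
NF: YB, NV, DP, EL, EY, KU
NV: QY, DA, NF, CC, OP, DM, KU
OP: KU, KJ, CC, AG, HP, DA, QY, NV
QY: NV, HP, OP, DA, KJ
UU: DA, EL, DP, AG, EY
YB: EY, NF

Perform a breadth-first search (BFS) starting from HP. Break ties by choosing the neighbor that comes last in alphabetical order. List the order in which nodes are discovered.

HP, QY, OP, FW, EY, DM, NV, KJ, DA, KU, CC, AG, EL, YB, UU, NF, HH, DP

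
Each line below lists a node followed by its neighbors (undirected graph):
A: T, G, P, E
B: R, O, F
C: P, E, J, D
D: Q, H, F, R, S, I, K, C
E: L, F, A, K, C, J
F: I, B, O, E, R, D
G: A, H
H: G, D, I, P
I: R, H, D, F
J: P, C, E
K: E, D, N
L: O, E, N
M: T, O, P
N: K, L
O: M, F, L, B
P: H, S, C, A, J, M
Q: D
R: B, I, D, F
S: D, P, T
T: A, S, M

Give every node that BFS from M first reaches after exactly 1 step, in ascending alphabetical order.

O, P, T

Level 0: M
Level 1: O, P, T
Level 2: A, B, C, F, H, J, L, S
Level 3: D, E, G, I, N, R
Level 4: K, Q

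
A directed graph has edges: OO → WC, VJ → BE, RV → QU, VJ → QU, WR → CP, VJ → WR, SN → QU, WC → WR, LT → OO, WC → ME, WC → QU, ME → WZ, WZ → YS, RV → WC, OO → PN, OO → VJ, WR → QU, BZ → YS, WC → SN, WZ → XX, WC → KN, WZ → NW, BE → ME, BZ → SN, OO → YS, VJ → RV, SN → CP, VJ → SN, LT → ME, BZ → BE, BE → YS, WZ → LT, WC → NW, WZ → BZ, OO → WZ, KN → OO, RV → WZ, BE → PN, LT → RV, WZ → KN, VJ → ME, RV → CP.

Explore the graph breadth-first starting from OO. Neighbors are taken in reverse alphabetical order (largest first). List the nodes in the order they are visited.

OO → YS → WZ → WC → VJ → PN → XX → NW → LT → KN → BZ → WR → SN → QU → ME → RV → BE → CP

Visit OO; enqueue YS, WZ, WC, VJ, PN → queue [YS, WZ, WC, VJ, PN]
Visit YS → queue [WZ, WC, VJ, PN]
Visit WZ; enqueue XX, NW, LT, KN, BZ → queue [WC, VJ, PN, XX, NW, LT, KN, BZ]
Visit WC; enqueue WR, SN, QU, ME → queue [VJ, PN, XX, NW, LT, KN, BZ, WR, SN, QU, ME]
Visit VJ; enqueue RV, BE → queue [PN, XX, NW, LT, KN, BZ, WR, SN, QU, ME, RV, BE]
Visit PN → queue [XX, NW, LT, KN, BZ, WR, SN, QU, ME, RV, BE]
Visit XX → queue [NW, LT, KN, BZ, WR, SN, QU, ME, RV, BE]
Visit NW → queue [LT, KN, BZ, WR, SN, QU, ME, RV, BE]
Visit LT → queue [KN, BZ, WR, SN, QU, ME, RV, BE]
Visit KN → queue [BZ, WR, SN, QU, ME, RV, BE]
Visit BZ → queue [WR, SN, QU, ME, RV, BE]
Visit WR; enqueue CP → queue [SN, QU, ME, RV, BE, CP]
Visit SN → queue [QU, ME, RV, BE, CP]
Visit QU → queue [ME, RV, BE, CP]
Visit ME → queue [RV, BE, CP]
Visit RV → queue [BE, CP]
Visit BE → queue [CP]
Visit CP → queue []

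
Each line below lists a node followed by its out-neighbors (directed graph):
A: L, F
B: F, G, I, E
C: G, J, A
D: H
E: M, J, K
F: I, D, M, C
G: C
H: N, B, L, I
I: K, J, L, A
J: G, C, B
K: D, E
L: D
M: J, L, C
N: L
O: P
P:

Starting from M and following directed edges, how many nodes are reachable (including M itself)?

14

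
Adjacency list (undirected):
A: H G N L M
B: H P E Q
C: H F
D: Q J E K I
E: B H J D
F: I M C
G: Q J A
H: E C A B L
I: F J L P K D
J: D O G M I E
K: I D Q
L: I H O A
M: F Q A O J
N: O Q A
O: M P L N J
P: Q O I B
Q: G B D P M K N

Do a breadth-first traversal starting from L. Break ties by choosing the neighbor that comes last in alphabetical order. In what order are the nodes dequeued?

L, O, I, H, A, P, N, M, J, K, F, D, E, C, B, G, Q

Visit L; enqueue O, I, H, A → queue [O, I, H, A]
Visit O; enqueue P, N, M, J → queue [I, H, A, P, N, M, J]
Visit I; enqueue K, F, D → queue [H, A, P, N, M, J, K, F, D]
Visit H; enqueue E, C, B → queue [A, P, N, M, J, K, F, D, E, C, B]
Visit A; enqueue G → queue [P, N, M, J, K, F, D, E, C, B, G]
Visit P; enqueue Q → queue [N, M, J, K, F, D, E, C, B, G, Q]
Visit N → queue [M, J, K, F, D, E, C, B, G, Q]
Visit M → queue [J, K, F, D, E, C, B, G, Q]
Visit J → queue [K, F, D, E, C, B, G, Q]
Visit K → queue [F, D, E, C, B, G, Q]
Visit F → queue [D, E, C, B, G, Q]
Visit D → queue [E, C, B, G, Q]
Visit E → queue [C, B, G, Q]
Visit C → queue [B, G, Q]
Visit B → queue [G, Q]
Visit G → queue [Q]
Visit Q → queue []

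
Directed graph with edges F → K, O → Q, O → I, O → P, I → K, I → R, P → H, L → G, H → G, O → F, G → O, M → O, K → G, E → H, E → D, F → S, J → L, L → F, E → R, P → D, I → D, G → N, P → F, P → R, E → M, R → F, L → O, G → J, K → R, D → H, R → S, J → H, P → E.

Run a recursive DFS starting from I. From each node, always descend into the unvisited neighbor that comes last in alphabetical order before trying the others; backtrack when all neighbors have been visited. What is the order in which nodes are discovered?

I R S F K G O Q P H E M D N J L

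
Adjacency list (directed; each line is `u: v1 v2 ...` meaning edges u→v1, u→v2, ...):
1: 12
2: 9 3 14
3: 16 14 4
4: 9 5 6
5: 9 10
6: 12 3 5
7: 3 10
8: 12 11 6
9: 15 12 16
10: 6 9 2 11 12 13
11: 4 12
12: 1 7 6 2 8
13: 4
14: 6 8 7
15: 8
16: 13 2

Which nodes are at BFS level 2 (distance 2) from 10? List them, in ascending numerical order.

1, 3, 4, 5, 7, 8, 14, 15, 16

Level 0: 10
Level 1: 2, 6, 9, 11, 12, 13
Level 2: 1, 3, 4, 5, 7, 8, 14, 15, 16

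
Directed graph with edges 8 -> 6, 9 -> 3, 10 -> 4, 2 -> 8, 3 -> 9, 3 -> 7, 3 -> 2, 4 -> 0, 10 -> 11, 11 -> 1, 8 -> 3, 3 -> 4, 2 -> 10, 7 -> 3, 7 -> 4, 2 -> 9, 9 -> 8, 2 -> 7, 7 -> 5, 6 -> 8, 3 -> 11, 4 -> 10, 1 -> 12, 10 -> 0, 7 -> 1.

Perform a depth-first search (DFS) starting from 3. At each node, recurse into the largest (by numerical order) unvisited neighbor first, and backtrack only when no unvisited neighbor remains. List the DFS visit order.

3, 11, 1, 12, 9, 8, 6, 7, 5, 4, 10, 0, 2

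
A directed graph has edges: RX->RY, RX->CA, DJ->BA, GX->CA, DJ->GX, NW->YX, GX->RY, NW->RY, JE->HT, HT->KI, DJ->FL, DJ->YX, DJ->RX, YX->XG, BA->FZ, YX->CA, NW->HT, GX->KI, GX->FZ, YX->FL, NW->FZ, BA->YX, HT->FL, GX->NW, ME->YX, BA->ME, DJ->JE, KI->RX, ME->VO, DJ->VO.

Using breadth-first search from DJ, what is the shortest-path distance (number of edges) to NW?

2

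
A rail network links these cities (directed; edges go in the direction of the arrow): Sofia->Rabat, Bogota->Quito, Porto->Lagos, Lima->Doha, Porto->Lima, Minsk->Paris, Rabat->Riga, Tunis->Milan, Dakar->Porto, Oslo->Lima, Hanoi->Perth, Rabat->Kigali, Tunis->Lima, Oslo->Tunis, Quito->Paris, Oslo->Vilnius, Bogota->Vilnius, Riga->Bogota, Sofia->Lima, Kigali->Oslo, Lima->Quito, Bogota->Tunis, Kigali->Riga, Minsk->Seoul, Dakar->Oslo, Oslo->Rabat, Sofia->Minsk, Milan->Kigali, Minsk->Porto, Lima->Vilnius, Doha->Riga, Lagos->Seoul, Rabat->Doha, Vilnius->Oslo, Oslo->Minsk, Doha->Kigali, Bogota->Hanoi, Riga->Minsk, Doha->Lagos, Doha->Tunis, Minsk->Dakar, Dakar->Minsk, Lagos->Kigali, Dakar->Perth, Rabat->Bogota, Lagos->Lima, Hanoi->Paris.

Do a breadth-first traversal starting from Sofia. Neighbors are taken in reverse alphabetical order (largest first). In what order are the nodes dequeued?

Sofia Rabat Minsk Lima Riga Kigali Doha Bogota Seoul Porto Paris Dakar Vilnius Quito Oslo Tunis Lagos Hanoi Perth Milan

Visit Sofia; enqueue Rabat, Minsk, Lima → queue [Rabat, Minsk, Lima]
Visit Rabat; enqueue Riga, Kigali, Doha, Bogota → queue [Minsk, Lima, Riga, Kigali, Doha, Bogota]
Visit Minsk; enqueue Seoul, Porto, Paris, Dakar → queue [Lima, Riga, Kigali, Doha, Bogota, Seoul, Porto, Paris, Dakar]
Visit Lima; enqueue Vilnius, Quito → queue [Riga, Kigali, Doha, Bogota, Seoul, Porto, Paris, Dakar, Vilnius, Quito]
Visit Riga → queue [Kigali, Doha, Bogota, Seoul, Porto, Paris, Dakar, Vilnius, Quito]
Visit Kigali; enqueue Oslo → queue [Doha, Bogota, Seoul, Porto, Paris, Dakar, Vilnius, Quito, Oslo]
Visit Doha; enqueue Tunis, Lagos → queue [Bogota, Seoul, Porto, Paris, Dakar, Vilnius, Quito, Oslo, Tunis, Lagos]
Visit Bogota; enqueue Hanoi → queue [Seoul, Porto, Paris, Dakar, Vilnius, Quito, Oslo, Tunis, Lagos, Hanoi]
Visit Seoul → queue [Porto, Paris, Dakar, Vilnius, Quito, Oslo, Tunis, Lagos, Hanoi]
Visit Porto → queue [Paris, Dakar, Vilnius, Quito, Oslo, Tunis, Lagos, Hanoi]
Visit Paris → queue [Dakar, Vilnius, Quito, Oslo, Tunis, Lagos, Hanoi]
Visit Dakar; enqueue Perth → queue [Vilnius, Quito, Oslo, Tunis, Lagos, Hanoi, Perth]
Visit Vilnius → queue [Quito, Oslo, Tunis, Lagos, Hanoi, Perth]
Visit Quito → queue [Oslo, Tunis, Lagos, Hanoi, Perth]
Visit Oslo → queue [Tunis, Lagos, Hanoi, Perth]
Visit Tunis; enqueue Milan → queue [Lagos, Hanoi, Perth, Milan]
Visit Lagos → queue [Hanoi, Perth, Milan]
Visit Hanoi → queue [Perth, Milan]
Visit Perth → queue [Milan]
Visit Milan → queue []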